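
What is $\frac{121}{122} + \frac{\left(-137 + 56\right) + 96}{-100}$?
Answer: $\frac{1027}{1220} \approx 0.8418$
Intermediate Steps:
$\frac{121}{122} + \frac{\left(-137 + 56\right) + 96}{-100} = 121 \cdot \frac{1}{122} + \left(-81 + 96\right) \left(- \frac{1}{100}\right) = \frac{121}{122} + 15 \left(- \frac{1}{100}\right) = \frac{121}{122} - \frac{3}{20} = \frac{1027}{1220}$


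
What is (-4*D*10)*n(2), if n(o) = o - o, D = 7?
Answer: 0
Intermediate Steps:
n(o) = 0
(-4*D*10)*n(2) = (-4*7*10)*0 = -28*10*0 = -280*0 = 0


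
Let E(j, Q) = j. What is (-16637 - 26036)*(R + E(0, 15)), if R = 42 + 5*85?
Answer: -19928291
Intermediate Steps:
R = 467 (R = 42 + 425 = 467)
(-16637 - 26036)*(R + E(0, 15)) = (-16637 - 26036)*(467 + 0) = -42673*467 = -19928291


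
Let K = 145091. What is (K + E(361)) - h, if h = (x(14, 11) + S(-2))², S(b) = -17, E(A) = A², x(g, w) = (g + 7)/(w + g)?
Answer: 171969284/625 ≈ 2.7515e+5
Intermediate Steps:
x(g, w) = (7 + g)/(g + w)
h = 163216/625 (h = ((7 + 14)/(14 + 11) - 17)² = (21/25 - 17)² = (-404/25)² = 163216/625 ≈ 261.15)
(K + E(361)) - h = (145091 + 361²) - 1*163216/625 = (145091 + 130321) - 163216/625 = 275412 - 163216/625 = 171969284/625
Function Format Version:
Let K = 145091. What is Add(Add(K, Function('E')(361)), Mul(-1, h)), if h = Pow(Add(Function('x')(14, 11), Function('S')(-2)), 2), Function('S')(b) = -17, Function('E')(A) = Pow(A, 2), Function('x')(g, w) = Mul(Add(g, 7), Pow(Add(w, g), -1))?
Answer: Rational(171969284, 625) ≈ 2.7515e+5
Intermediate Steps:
Function('x')(g, w) = Mul(Pow(Add(g, w), -1), Add(7, g)) (Function('x')(g, w) = Mul(Add(7, g), Pow(Add(g, w), -1)) = Mul(Pow(Add(g, w), -1), Add(7, g)))
h = Rational(163216, 625) (h = Pow(Add(Mul(Pow(Add(14, 11), -1), Add(7, 14)), -17), 2) = Pow(Add(Mul(Pow(25, -1), 21), -17), 2) = Pow(Add(Mul(Rational(1, 25), 21), -17), 2) = Pow(Add(Rational(21, 25), -17), 2) = Pow(Rational(-404, 25), 2) = Rational(163216, 625) ≈ 261.15)
Add(Add(K, Function('E')(361)), Mul(-1, h)) = Add(Add(145091, Pow(361, 2)), Mul(-1, Rational(163216, 625))) = Add(Add(145091, 130321), Rational(-163216, 625)) = Add(275412, Rational(-163216, 625)) = Rational(171969284, 625)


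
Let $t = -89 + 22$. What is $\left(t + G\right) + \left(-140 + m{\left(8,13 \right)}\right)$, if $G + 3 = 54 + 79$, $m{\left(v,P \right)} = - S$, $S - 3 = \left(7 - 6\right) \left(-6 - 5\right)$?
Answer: $-69$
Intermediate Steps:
$S = -8$ ($S = 3 + \left(7 - 6\right) \left(-6 - 5\right) = 3 + 1 \left(-11\right) = 3 - 11 = -8$)
$m{\left(v,P \right)} = 8$ ($m{\left(v,P \right)} = \left(-1\right) \left(-8\right) = 8$)
$t = -67$
$G = 130$ ($G = -3 + \left(54 + 79\right) = -3 + 133 = 130$)
$\left(t + G\right) + \left(-140 + m{\left(8,13 \right)}\right) = \left(-67 + 130\right) + \left(-140 + 8\right) = 63 - 132 = -69$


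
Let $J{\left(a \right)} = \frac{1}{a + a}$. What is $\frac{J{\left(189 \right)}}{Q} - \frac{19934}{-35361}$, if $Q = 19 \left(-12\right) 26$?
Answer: $\frac{4963083655}{8804040336} \approx 0.56373$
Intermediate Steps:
$Q = -5928$ ($Q = \left(-228\right) 26 = -5928$)
$J{\left(a \right)} = \frac{1}{2 a}$
$\frac{J{\left(189 \right)}}{Q} - \frac{19934}{-35361} = \frac{\frac{1}{2} \cdot \frac{1}{189}}{-5928} - \frac{19934}{-35361} = \frac{1}{2} \cdot \frac{1}{189} \left(- \frac{1}{5928}\right) - - \frac{19934}{35361} = \frac{1}{378} \left(- \frac{1}{5928}\right) + \frac{19934}{35361} = - \frac{1}{2240784} + \frac{19934}{35361} = \frac{4963083655}{8804040336}$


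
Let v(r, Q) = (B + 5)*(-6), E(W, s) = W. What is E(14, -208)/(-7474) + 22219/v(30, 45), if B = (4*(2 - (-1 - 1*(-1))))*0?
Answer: -83032613/112110 ≈ -740.63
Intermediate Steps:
B = 0 (B = (4*(2 - (-1 + 1)))*0 = (4*(2 - 1*0))*0 = (4*(2 + 0))*0 = (4*2)*0 = 8*0 = 0)
v(r, Q) = -30 (v(r, Q) = (0 + 5)*(-6) = 5*(-6) = -30)
E(14, -208)/(-7474) + 22219/v(30, 45) = 14/(-7474) + 22219/(-30) = 14*(-1/7474) + 22219*(-1/30) = -7/3737 - 22219/30 = -83032613/112110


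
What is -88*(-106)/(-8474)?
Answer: -4664/4237 ≈ -1.1008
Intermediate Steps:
-88*(-106)/(-8474) = 9328*(-1/8474) = -4664/4237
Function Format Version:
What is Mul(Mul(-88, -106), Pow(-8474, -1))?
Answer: Rational(-4664, 4237) ≈ -1.1008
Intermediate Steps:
Mul(Mul(-88, -106), Pow(-8474, -1)) = Mul(9328, Rational(-1, 8474)) = Rational(-4664, 4237)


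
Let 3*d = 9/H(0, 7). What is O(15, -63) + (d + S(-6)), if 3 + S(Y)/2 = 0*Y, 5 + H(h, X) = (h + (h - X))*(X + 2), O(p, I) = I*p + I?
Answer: -68955/68 ≈ -1014.0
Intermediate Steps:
O(p, I) = I + I*p
H(h, X) = -5 + (2 + X)*(-X + 2*h) (H(h, X) = -5 + (h + (h - X))*(X + 2) = -5 + (-X + 2*h)*(2 + X) = -5 + (2 + X)*(-X + 2*h))
S(Y) = -6 (S(Y) = -6 + 2*(0*Y) = -6 + 2*0 = -6 + 0 = -6)
d = -3/68 (d = (9/(-5 - 1*7² - 2*7 + 4*0 + 2*7*0))/3 = (9/(-5 - 1*49 - 14 + 0 + 0))/3 = (9/(-5 - 49 - 14 + 0 + 0))/3 = (9/(-68))/3 = (9*(-1/68))/3 = (⅓)*(-9/68) = -3/68 ≈ -0.044118)
O(15, -63) + (d + S(-6)) = -63*(1 + 15) + (-3/68 - 6) = -63*16 - 411/68 = -1008 - 411/68 = -68955/68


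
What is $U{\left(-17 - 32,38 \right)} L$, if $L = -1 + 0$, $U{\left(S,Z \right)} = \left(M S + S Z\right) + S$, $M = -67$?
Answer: $-1372$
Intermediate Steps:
$U{\left(S,Z \right)} = - 66 S + S Z$ ($U{\left(S,Z \right)} = \left(- 67 S + S Z\right) + S = - 66 S + S Z$)
$L = -1$
$U{\left(-17 - 32,38 \right)} L = \left(-17 - 32\right) \left(-66 + 38\right) \left(-1\right) = \left(-17 - 32\right) \left(-28\right) \left(-1\right) = \left(-49\right) \left(-28\right) \left(-1\right) = 1372 \left(-1\right) = -1372$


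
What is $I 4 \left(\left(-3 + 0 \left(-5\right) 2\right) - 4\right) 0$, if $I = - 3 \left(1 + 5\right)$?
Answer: $0$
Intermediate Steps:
$I = -18$ ($I = \left(-3\right) 6 = -18$)
$I 4 \left(\left(-3 + 0 \left(-5\right) 2\right) - 4\right) 0 = - 18 \cdot 4 \left(\left(-3 + 0 \left(-5\right) 2\right) - 4\right) 0 = - 18 \cdot 4 \left(\left(-3 + 0 \cdot 2\right) - 4\right) 0 = - 18 \cdot 4 \left(\left(-3 + 0\right) - 4\right) 0 = - 18 \cdot 4 \left(-3 - 4\right) 0 = - 18 \cdot 4 \left(-7\right) 0 = - 18 \left(\left(-28\right) 0\right) = \left(-18\right) 0 = 0$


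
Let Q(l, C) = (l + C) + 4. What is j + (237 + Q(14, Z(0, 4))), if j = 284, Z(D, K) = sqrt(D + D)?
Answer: 539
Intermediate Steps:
Z(D, K) = sqrt(2)*sqrt(D) (Z(D, K) = sqrt(2*D) = sqrt(2)*sqrt(D))
Q(l, C) = 4 + C + l (Q(l, C) = (C + l) + 4 = 4 + C + l)
j + (237 + Q(14, Z(0, 4))) = 284 + (237 + (4 + sqrt(2)*sqrt(0) + 14)) = 284 + (237 + (4 + sqrt(2)*0 + 14)) = 284 + (237 + (4 + 0 + 14)) = 284 + (237 + 18) = 284 + 255 = 539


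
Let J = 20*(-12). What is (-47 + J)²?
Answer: 82369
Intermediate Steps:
J = -240
(-47 + J)² = (-47 - 240)² = (-287)² = 82369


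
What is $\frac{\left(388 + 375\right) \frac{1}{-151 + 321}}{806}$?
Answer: $\frac{763}{137020} \approx 0.0055685$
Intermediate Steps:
$\frac{\left(388 + 375\right) \frac{1}{-151 + 321}}{806} = \frac{763 \cdot \frac{1}{170}}{806} = \frac{1}{806} \cdot \frac{763}{170} = \frac{763}{137020}$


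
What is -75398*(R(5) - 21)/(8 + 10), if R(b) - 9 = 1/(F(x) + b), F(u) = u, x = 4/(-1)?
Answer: 414689/9 ≈ 46077.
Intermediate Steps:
x = -4 (x = 4*(-1) = -4)
R(b) = 9 + 1/(-4 + b)
-75398*(R(5) - 21)/(8 + 10) = -75398*((-35 + 9*5)/(-4 + 5) - 21)/(8 + 10) = -75398*((-35 + 45)/1 - 21)/18 = -75398*(1*10 - 21)/18 = -75398*(10 - 21)/18 = -(-829378)/18 = -75398*(-11/18) = 414689/9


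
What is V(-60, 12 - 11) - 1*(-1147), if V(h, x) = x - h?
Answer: 1208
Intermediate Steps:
V(-60, 12 - 11) - 1*(-1147) = ((12 - 11) - 1*(-60)) - 1*(-1147) = (1 + 60) + 1147 = 61 + 1147 = 1208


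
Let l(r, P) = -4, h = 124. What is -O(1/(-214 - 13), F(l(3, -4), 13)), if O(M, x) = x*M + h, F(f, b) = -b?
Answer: -28161/227 ≈ -124.06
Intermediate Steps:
O(M, x) = 124 + M*x (O(M, x) = x*M + 124 = M*x + 124 = 124 + M*x)
-O(1/(-214 - 13), F(l(3, -4), 13)) = -(124 + (-1*13)/(-214 - 13)) = -(124 - 13/(-227)) = -(124 - 1/227*(-13)) = -(124 + 13/227) = -1*28161/227 = -28161/227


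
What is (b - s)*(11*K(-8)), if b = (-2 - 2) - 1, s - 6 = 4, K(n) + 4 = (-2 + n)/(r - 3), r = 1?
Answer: -165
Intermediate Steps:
K(n) = -3 - n/2 (K(n) = -4 + (-2 + n)/(1 - 3) = -4 + (-2 + n)/(-2) = -4 + (-2 + n)*(-½) = -4 + (1 - n/2) = -3 - n/2)
s = 10 (s = 6 + 4 = 10)
b = -5 (b = -4 - 1 = -5)
(b - s)*(11*K(-8)) = (-5 - 1*10)*(11*(-3 - ½*(-8))) = (-5 - 10)*(11*(-3 + 4)) = -165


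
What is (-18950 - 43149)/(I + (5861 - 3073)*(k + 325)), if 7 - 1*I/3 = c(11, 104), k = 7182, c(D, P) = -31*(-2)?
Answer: -62099/20929351 ≈ -0.0029671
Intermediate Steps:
c(D, P) = 62
I = -165 (I = 21 - 3*62 = 21 - 186 = -165)
(-18950 - 43149)/(I + (5861 - 3073)*(k + 325)) = (-18950 - 43149)/(-165 + (5861 - 3073)*(7182 + 325)) = -62099/(-165 + 2788*7507) = -62099/(-165 + 20929516) = -62099/20929351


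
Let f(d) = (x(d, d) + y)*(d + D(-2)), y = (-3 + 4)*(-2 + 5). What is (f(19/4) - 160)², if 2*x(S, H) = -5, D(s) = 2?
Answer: 1570009/64 ≈ 24531.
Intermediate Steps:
x(S, H) = -5/2 (x(S, H) = (½)*(-5) = -5/2)
y = 3 (y = 1*3 = 3)
f(d) = 1 + d/2 (f(d) = (-5/2 + 3)*(d + 2) = (2 + d)/2 = 1 + d/2)
(f(19/4) - 160)² = ((1 + (19/4)/2) - 160)² = ((1 + (19*(¼))/2) - 160)² = ((1 + (½)*(19/4)) - 160)² = ((1 + 19/8) - 160)² = (27/8 - 160)² = (-1253/8)² = 1570009/64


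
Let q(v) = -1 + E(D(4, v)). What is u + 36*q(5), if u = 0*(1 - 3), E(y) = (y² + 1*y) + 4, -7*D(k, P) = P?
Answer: 4932/49 ≈ 100.65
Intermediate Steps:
D(k, P) = -P/7
E(y) = 4 + y + y² (E(y) = (y² + y) + 4 = (y + y²) + 4 = 4 + y + y²)
q(v) = 3 - v/7 + v²/49 (q(v) = -1 + (4 - v/7 + (-v/7)²) = -1 + (4 - v/7 + v²/49) = 3 - v/7 + v²/49)
u = 0 (u = 0*(-2) = 0)
u + 36*q(5) = 0 + 36*(3 - ⅐*5 + (1/49)*5²) = 0 + 36*(3 - 5/7 + (1/49)*25) = 0 + 36*(3 - 5/7 + 25/49) = 0 + 36*(137/49) = 0 + 4932/49 = 4932/49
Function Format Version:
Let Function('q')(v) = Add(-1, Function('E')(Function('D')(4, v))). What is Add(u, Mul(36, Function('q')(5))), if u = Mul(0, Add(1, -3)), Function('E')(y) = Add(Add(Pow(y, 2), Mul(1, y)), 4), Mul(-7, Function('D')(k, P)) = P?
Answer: Rational(4932, 49) ≈ 100.65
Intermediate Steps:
Function('D')(k, P) = Mul(Rational(-1, 7), P)
Function('E')(y) = Add(4, y, Pow(y, 2)) (Function('E')(y) = Add(Add(Pow(y, 2), y), 4) = Add(Add(y, Pow(y, 2)), 4) = Add(4, y, Pow(y, 2)))
Function('q')(v) = Add(3, Mul(Rational(-1, 7), v), Mul(Rational(1, 49), Pow(v, 2))) (Function('q')(v) = Add(-1, Add(4, Mul(Rational(-1, 7), v), Pow(Mul(Rational(-1, 7), v), 2))) = Add(-1, Add(4, Mul(Rational(-1, 7), v), Mul(Rational(1, 49), Pow(v, 2)))) = Add(3, Mul(Rational(-1, 7), v), Mul(Rational(1, 49), Pow(v, 2))))
u = 0 (u = Mul(0, -2) = 0)
Add(u, Mul(36, Function('q')(5))) = Add(0, Mul(36, Add(3, Mul(Rational(-1, 7), 5), Mul(Rational(1, 49), Pow(5, 2))))) = Add(0, Mul(36, Add(3, Rational(-5, 7), Mul(Rational(1, 49), 25)))) = Add(0, Mul(36, Add(3, Rational(-5, 7), Rational(25, 49)))) = Add(0, Mul(36, Rational(137, 49))) = Add(0, Rational(4932, 49)) = Rational(4932, 49)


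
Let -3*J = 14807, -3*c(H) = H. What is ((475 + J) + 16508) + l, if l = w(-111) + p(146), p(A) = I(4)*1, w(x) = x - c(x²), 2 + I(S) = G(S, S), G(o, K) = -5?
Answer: 48109/3 ≈ 16036.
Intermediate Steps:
c(H) = -H/3
J = -14807/3 (J = -⅓*14807 = -14807/3 ≈ -4935.7)
I(S) = -7 (I(S) = -2 - 5 = -7)
w(x) = x + x²/3 (w(x) = x - (-1)*x²/3 = x + x²/3)
p(A) = -7 (p(A) = -7*1 = -7)
l = 3989 (l = (⅓)*(-111)*(3 - 111) - 7 = (⅓)*(-111)*(-108) - 7 = 3996 - 7 = 3989)
((475 + J) + 16508) + l = ((475 - 14807/3) + 16508) + 3989 = (-13382/3 + 16508) + 3989 = 36142/3 + 3989 = 48109/3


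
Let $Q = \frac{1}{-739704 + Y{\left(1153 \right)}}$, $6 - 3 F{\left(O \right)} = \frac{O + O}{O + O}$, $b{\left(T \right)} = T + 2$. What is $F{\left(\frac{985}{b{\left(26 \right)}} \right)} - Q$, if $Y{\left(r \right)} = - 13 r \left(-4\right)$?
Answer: $\frac{3398743}{2039244} \approx 1.6667$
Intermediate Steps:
$b{\left(T \right)} = 2 + T$
$Y{\left(r \right)} = 52 r$
$F{\left(O \right)} = \frac{5}{3}$ ($F{\left(O \right)} = 2 - \frac{\left(O + O\right) \frac{1}{O + O}}{3} = 2 - \frac{2 O \frac{1}{2 O}}{3} = 2 - \frac{1}{3} = \frac{5}{3}$)
$Q = - \frac{1}{679748}$ ($Q = \frac{1}{-739704 + 52 \cdot 1153} = \frac{1}{-739704 + 59956} = \frac{1}{-679748} = - \frac{1}{679748} \approx -1.4711 \cdot 10^{-6}$)
$F{\left(\frac{985}{b{\left(26 \right)}} \right)} - Q = \frac{5}{3} - - \frac{1}{679748} = \frac{5}{3} + \frac{1}{679748} = \frac{3398743}{2039244}$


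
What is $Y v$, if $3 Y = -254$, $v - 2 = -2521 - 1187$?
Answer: $\frac{941324}{3} \approx 3.1377 \cdot 10^{5}$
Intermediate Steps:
$v = -3706$ ($v = 2 - 3708 = -3706$)
$Y = - \frac{254}{3}$ ($Y = \frac{1}{3} \left(-254\right) = - \frac{254}{3} \approx -84.667$)
$Y v = \left(- \frac{254}{3}\right) \left(-3706\right) = \frac{941324}{3}$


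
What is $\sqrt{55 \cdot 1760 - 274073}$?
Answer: $3 i \sqrt{19697} \approx 421.04 i$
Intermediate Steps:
$\sqrt{55 \cdot 1760 - 274073} = \sqrt{96800 - 274073} = \sqrt{-177273} = 3 i \sqrt{19697}$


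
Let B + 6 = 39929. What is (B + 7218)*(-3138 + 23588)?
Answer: 964033450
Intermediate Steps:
B = 39923 (B = -6 + 39929 = 39923)
(B + 7218)*(-3138 + 23588) = (39923 + 7218)*(-3138 + 23588) = 47141*20450 = 964033450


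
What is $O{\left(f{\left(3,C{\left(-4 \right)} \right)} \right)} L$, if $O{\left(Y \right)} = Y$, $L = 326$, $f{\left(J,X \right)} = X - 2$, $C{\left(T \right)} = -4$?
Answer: $-1956$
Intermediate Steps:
$f{\left(J,X \right)} = -2 + X$
$O{\left(f{\left(3,C{\left(-4 \right)} \right)} \right)} L = \left(-2 - 4\right) 326 = \left(-6\right) 326 = -1956$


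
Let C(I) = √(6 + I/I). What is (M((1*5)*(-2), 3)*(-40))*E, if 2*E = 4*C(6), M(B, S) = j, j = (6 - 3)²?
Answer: -720*√7 ≈ -1904.9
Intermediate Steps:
j = 9 (j = 3² = 9)
M(B, S) = 9
C(I) = √7 (C(I) = √(6 + 1) = √7)
E = 2*√7 (E = (4*√7)/2 = 2*√7 ≈ 5.2915)
(M((1*5)*(-2), 3)*(-40))*E = (9*(-40))*(2*√7) = -720*√7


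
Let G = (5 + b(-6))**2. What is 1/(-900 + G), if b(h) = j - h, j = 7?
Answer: -1/576 ≈ -0.0017361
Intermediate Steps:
b(h) = 7 - h
G = 324 (G = (5 + (7 - 1*(-6)))**2 = (5 + (7 + 6))**2 = (5 + 13)**2 = 18**2 = 324)
1/(-900 + G) = 1/(-900 + 324) = 1/(-576) = -1/576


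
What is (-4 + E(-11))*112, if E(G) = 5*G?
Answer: -6608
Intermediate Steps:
(-4 + E(-11))*112 = (-4 + 5*(-11))*112 = (-4 - 55)*112 = -59*112 = -6608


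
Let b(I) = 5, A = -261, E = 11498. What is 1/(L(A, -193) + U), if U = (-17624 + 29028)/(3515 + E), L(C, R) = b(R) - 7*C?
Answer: 15013/27515220 ≈ 0.00054563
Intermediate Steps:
L(C, R) = 5 - 7*C
U = 11404/15013 (U = (-17624 + 29028)/(3515 + 11498) = 11404/15013 ≈ 0.75961)
1/(L(A, -193) + U) = 1/((5 - 7*(-261)) + 11404/15013) = 1/((5 + 1827) + 11404/15013) = 1/(1832 + 11404/15013) = 1/(27515220/15013) = 15013/27515220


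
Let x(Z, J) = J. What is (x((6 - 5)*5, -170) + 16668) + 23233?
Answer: 39731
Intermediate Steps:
(x((6 - 5)*5, -170) + 16668) + 23233 = (-170 + 16668) + 23233 = 16498 + 23233 = 39731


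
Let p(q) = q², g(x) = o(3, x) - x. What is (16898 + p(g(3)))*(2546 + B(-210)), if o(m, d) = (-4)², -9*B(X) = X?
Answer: 43850812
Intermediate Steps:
B(X) = -X/9
o(m, d) = 16
g(x) = 16 - x
(16898 + p(g(3)))*(2546 + B(-210)) = (16898 + (16 - 1*3)²)*(2546 - ⅑*(-210)) = (16898 + (16 - 3)²)*(2546 + 70/3) = (16898 + 13²)*(7708/3) = (16898 + 169)*(7708/3) = 17067*(7708/3) = 43850812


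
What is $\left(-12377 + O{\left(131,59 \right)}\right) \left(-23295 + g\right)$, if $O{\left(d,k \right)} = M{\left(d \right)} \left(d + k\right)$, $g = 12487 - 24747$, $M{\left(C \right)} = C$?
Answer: $-444899715$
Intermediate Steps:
$g = -12260$
$O{\left(d,k \right)} = d \left(d + k\right)$
$\left(-12377 + O{\left(131,59 \right)}\right) \left(-23295 + g\right) = \left(-12377 + 131 \left(131 + 59\right)\right) \left(-23295 - 12260\right) = \left(-12377 + 131 \cdot 190\right) \left(-35555\right) = \left(-12377 + 24890\right) \left(-35555\right) = 12513 \left(-35555\right) = -444899715$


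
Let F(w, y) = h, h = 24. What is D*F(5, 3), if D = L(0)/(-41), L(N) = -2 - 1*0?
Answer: 48/41 ≈ 1.1707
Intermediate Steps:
L(N) = -2 (L(N) = -2 + 0 = -2)
D = 2/41 (D = -2/(-41) = -2*(-1/41) = 2/41 ≈ 0.048781)
F(w, y) = 24
D*F(5, 3) = (2/41)*24 = 48/41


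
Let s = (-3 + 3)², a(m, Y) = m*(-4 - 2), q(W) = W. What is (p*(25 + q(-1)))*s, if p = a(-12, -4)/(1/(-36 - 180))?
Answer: 0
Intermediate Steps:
a(m, Y) = -6*m (a(m, Y) = m*(-6) = -6*m)
s = 0 (s = 0² = 0)
p = -15552 (p = (-6*(-12))/(1/(-36 - 180)) = 72/(1/(-216)) = 72/(-1/216) = 72*(-216) = -15552)
(p*(25 + q(-1)))*s = -15552*(25 - 1)*0 = -15552*24*0 = -373248*0 = 0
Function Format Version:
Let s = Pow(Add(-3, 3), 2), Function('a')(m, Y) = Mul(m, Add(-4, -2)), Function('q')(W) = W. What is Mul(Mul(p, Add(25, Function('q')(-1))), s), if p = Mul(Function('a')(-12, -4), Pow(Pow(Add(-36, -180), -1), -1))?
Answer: 0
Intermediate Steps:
Function('a')(m, Y) = Mul(-6, m) (Function('a')(m, Y) = Mul(m, -6) = Mul(-6, m))
s = 0 (s = Pow(0, 2) = 0)
p = -15552 (p = Mul(Mul(-6, -12), Pow(Pow(Add(-36, -180), -1), -1)) = Mul(72, Pow(Pow(-216, -1), -1)) = Mul(72, Pow(Rational(-1, 216), -1)) = Mul(72, -216) = -15552)
Mul(Mul(p, Add(25, Function('q')(-1))), s) = Mul(Mul(-15552, Add(25, -1)), 0) = Mul(Mul(-15552, 24), 0) = Mul(-373248, 0) = 0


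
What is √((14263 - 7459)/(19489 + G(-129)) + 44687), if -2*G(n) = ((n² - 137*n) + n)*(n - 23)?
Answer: √306175803196651883/2617549 ≈ 211.39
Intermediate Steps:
G(n) = -(-23 + n)*(n² - 136*n)/2 (G(n) = -((n² - 137*n) + n)*(n - 23)/2 = -(n² - 136*n)*(-23 + n)/2 = -(-23 + n)*(n² - 136*n)/2)
√((14263 - 7459)/(19489 + G(-129)) + 44687) = √((14263 - 7459)/(19489 + (½)*(-129)*(-3128 - 1*(-129)² + 159*(-129))) + 44687) = √(6804/(19489 + (½)*(-129)*(-3128 - 1*16641 - 20511)) + 44687) = √(6804/(19489 + (½)*(-129)*(-3128 - 16641 - 20511)) + 44687) = √(6804/(19489 + (½)*(-129)*(-40280)) + 44687) = √(6804/(19489 + 2598060) + 44687) = √(6804/2617549 + 44687) = √(116970418967/2617549) = √306175803196651883/2617549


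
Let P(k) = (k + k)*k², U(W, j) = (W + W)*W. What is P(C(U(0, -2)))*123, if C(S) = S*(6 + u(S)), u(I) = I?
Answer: 0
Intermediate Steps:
U(W, j) = 2*W² (U(W, j) = (2*W)*W = 2*W²)
C(S) = S*(6 + S)
P(k) = 2*k³ (P(k) = (2*k)*k² = 2*k³)
P(C(U(0, -2)))*123 = (2*((2*0²)*(6 + 2*0²))³)*123 = (2*((2*0)*(6 + 2*0))³)*123 = (2*(0*(6 + 0))³)*123 = (2*(0*6)³)*123 = (2*0³)*123 = (2*0)*123 = 0*123 = 0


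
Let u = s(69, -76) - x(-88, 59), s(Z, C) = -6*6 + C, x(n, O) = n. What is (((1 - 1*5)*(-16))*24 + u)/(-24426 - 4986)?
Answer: -42/817 ≈ -0.051408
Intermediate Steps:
s(Z, C) = -36 + C
u = -24 (u = (-36 - 76) - 1*(-88) = -112 + 88 = -24)
(((1 - 1*5)*(-16))*24 + u)/(-24426 - 4986) = (((1 - 1*5)*(-16))*24 - 24)/(-24426 - 4986) = (((1 - 5)*(-16))*24 - 24)/(-29412) = (-4*(-16)*24 - 24)*(-1/29412) = (64*24 - 24)*(-1/29412) = (1536 - 24)*(-1/29412) = 1512*(-1/29412) = -42/817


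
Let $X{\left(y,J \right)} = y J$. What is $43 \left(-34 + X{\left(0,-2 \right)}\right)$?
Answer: $-1462$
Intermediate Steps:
$X{\left(y,J \right)} = J y$
$43 \left(-34 + X{\left(0,-2 \right)}\right) = 43 \left(-34 - 0\right) = 43 \left(-34 + 0\right) = 43 \left(-34\right) = -1462$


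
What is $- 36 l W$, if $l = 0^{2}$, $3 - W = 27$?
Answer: $0$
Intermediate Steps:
$W = -24$ ($W = 3 - 27 = -24$)
$l = 0$
$- 36 l W = \left(-36\right) 0 \left(-24\right) = 0 \left(-24\right) = 0$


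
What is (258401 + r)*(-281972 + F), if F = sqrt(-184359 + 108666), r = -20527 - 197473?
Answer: -11391950772 + 40401*I*sqrt(75693) ≈ -1.1392e+10 + 1.1115e+7*I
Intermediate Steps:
r = -218000
F = I*sqrt(75693) (F = sqrt(-75693) = I*sqrt(75693) ≈ 275.12*I)
(258401 + r)*(-281972 + F) = (258401 - 218000)*(-281972 + I*sqrt(75693)) = 40401*(-281972 + I*sqrt(75693)) = -11391950772 + 40401*I*sqrt(75693)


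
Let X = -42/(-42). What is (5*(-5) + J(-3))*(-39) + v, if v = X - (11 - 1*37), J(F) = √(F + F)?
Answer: 1002 - 39*I*√6 ≈ 1002.0 - 95.53*I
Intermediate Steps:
J(F) = √2*√F (J(F) = √(2*F) = √2*√F)
X = 1 (X = -42*(-1/42) = 1)
v = 27 (v = 1 - (11 - 1*37) = 1 - (11 - 37) = 1 - 1*(-26) = 1 + 26 = 27)
(5*(-5) + J(-3))*(-39) + v = (5*(-5) + √2*√(-3))*(-39) + 27 = (-25 + √2*(I*√3))*(-39) + 27 = (-25 + I*√6)*(-39) + 27 = (975 - 39*I*√6) + 27 = 1002 - 39*I*√6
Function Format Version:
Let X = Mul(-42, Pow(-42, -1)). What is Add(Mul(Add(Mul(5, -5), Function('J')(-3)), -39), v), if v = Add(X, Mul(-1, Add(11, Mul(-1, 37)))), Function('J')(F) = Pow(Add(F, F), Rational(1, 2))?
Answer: Add(1002, Mul(-39, I, Pow(6, Rational(1, 2)))) ≈ Add(1002.0, Mul(-95.530, I))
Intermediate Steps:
Function('J')(F) = Mul(Pow(2, Rational(1, 2)), Pow(F, Rational(1, 2))) (Function('J')(F) = Pow(Mul(2, F), Rational(1, 2)) = Mul(Pow(2, Rational(1, 2)), Pow(F, Rational(1, 2))))
X = 1 (X = Mul(-42, Rational(-1, 42)) = 1)
v = 27 (v = Add(1, Mul(-1, Add(11, Mul(-1, 37)))) = Add(1, Mul(-1, Add(11, -37))) = Add(1, Mul(-1, -26)) = Add(1, 26) = 27)
Add(Mul(Add(Mul(5, -5), Function('J')(-3)), -39), v) = Add(Mul(Add(Mul(5, -5), Mul(Pow(2, Rational(1, 2)), Pow(-3, Rational(1, 2)))), -39), 27) = Add(Mul(Add(-25, Mul(Pow(2, Rational(1, 2)), Mul(I, Pow(3, Rational(1, 2))))), -39), 27) = Add(Mul(Add(-25, Mul(I, Pow(6, Rational(1, 2)))), -39), 27) = Add(Add(975, Mul(-39, I, Pow(6, Rational(1, 2)))), 27) = Add(1002, Mul(-39, I, Pow(6, Rational(1, 2))))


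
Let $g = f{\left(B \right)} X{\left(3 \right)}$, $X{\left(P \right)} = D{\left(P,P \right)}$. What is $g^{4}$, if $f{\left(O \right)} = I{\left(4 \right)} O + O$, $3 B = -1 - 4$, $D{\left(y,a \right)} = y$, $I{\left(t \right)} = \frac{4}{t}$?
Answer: $10000$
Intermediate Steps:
$X{\left(P \right)} = P$
$B = - \frac{5}{3}$ ($B = \frac{-1 - 4}{3} = \frac{1}{3} \left(-5\right) = - \frac{5}{3} \approx -1.6667$)
$f{\left(O \right)} = 2 O$ ($f{\left(O \right)} = \frac{4}{4} O + O = 4 \cdot \frac{1}{4} O + O = 1 O + O = O + O = 2 O$)
$g = -10$ ($g = 2 \left(- \frac{5}{3}\right) 3 = \left(- \frac{10}{3}\right) 3 = -10$)
$g^{4} = \left(-10\right)^{4} = 10000$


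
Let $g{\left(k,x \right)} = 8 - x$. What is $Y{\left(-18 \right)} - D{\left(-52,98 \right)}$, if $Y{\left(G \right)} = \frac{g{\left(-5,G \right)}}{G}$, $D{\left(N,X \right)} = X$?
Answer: $- \frac{895}{9} \approx -99.444$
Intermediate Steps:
$Y{\left(G \right)} = \frac{8 - G}{G}$
$Y{\left(-18 \right)} - D{\left(-52,98 \right)} = \frac{8 - -18}{-18} - 98 = - \frac{8 + 18}{18} - 98 = \left(- \frac{1}{18}\right) 26 - 98 = - \frac{13}{9} - 98 = - \frac{895}{9}$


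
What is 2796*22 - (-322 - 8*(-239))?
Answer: 59922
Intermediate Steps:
2796*22 - (-322 - 8*(-239)) = 61512 - (-322 + 1912) = 61512 - 1*1590 = 61512 - 1590 = 59922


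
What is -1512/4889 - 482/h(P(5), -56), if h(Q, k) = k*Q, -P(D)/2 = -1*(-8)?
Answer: -1855625/2190272 ≈ -0.84721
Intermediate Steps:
P(D) = -16 (P(D) = -(-2)*(-8) = -2*8 = -16)
h(Q, k) = Q*k
-1512/4889 - 482/h(P(5), -56) = -1512/4889 - 482/((-16*(-56))) = -1512*1/4889 - 482/896 = -1512/4889 - 482*1/896 = -1512/4889 - 241/448 = -1855625/2190272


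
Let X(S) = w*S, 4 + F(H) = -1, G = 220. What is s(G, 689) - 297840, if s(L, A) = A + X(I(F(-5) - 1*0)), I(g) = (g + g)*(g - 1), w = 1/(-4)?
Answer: -297166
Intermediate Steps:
F(H) = -5 (F(H) = -4 - 1 = -5)
w = -¼ ≈ -0.25000
I(g) = 2*g*(-1 + g) (I(g) = (2*g)*(-1 + g) = 2*g*(-1 + g))
X(S) = -S/4
s(L, A) = -15 + A (s(L, A) = A - (-5 - 1*0)*(-1 + (-5 - 1*0))/2 = A - (-5 + 0)*(-1 + (-5 + 0))/2 = A - (-5)*(-1 - 5)/2 = A - (-5)*(-6)/2 = A - ¼*60 = A - 15 = -15 + A)
s(G, 689) - 297840 = (-15 + 689) - 297840 = 674 - 297840 = -297166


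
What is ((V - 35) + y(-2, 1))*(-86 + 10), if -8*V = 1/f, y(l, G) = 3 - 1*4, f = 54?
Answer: 295507/108 ≈ 2736.2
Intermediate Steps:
y(l, G) = -1 (y(l, G) = 3 - 4 = -1)
V = -1/432 (V = -⅛/54 = -⅛*1/54 = -1/432 ≈ -0.0023148)
((V - 35) + y(-2, 1))*(-86 + 10) = ((-1/432 - 35) - 1)*(-86 + 10) = (-15121/432 - 1)*(-76) = -15553/432*(-76) = 295507/108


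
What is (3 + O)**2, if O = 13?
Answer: 256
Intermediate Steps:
(3 + O)**2 = (3 + 13)**2 = 16**2 = 256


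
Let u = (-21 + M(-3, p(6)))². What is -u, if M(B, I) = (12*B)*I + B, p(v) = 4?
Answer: -28224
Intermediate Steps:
M(B, I) = B + 12*B*I (M(B, I) = 12*B*I + B = B + 12*B*I)
u = 28224 (u = (-21 - 3*(1 + 12*4))² = (-21 - 3*(1 + 48))² = (-21 - 3*49)² = (-21 - 147)² = (-168)² = 28224)
-u = -1*28224 = -28224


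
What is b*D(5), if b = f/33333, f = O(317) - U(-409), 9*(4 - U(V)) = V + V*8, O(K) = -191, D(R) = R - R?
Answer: 0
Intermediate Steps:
D(R) = 0
U(V) = 4 - V (U(V) = 4 - (V + V*8)/9 = 4 - (V + 8*V)/9 = 4 - V)
f = -604 (f = -191 - (4 - 1*(-409)) = -191 - (4 + 409) = -191 - 1*413 = -191 - 413 = -604)
b = -604/33333 ≈ -0.018120
b*D(5) = -604/33333*0 = 0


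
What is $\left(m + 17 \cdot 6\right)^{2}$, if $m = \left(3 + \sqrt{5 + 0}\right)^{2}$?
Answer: $13636 + 1392 \sqrt{5} \approx 16749.0$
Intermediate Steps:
$m = \left(3 + \sqrt{5}\right)^{2} \approx 27.416$
$\left(m + 17 \cdot 6\right)^{2} = \left(\left(3 + \sqrt{5}\right)^{2} + 17 \cdot 6\right)^{2} = \left(\left(3 + \sqrt{5}\right)^{2} + 102\right)^{2} = \left(102 + \left(3 + \sqrt{5}\right)^{2}\right)^{2}$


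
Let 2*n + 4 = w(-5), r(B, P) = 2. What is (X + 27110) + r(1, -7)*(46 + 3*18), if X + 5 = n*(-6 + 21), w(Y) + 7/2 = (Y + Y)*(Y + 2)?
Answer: 109895/4 ≈ 27474.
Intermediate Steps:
w(Y) = -7/2 + 2*Y*(2 + Y) (w(Y) = -7/2 + (Y + Y)*(Y + 2) = -7/2 + (2*Y)*(2 + Y) = -7/2 + 2*Y*(2 + Y))
n = 45/4 (n = -2 + (-7/2 + 2*(-5)**2 + 4*(-5))/2 = -2 + (-7/2 + 2*25 - 20)/2 = -2 + (-7/2 + 50 - 20)/2 = -2 + (1/2)*(53/2) = -2 + 53/4 = 45/4 ≈ 11.250)
X = 655/4 (X = -5 + 45*(-6 + 21)/4 = -5 + (45/4)*15 = -5 + 675/4 = 655/4 ≈ 163.75)
(X + 27110) + r(1, -7)*(46 + 3*18) = (655/4 + 27110) + 2*(46 + 3*18) = 109095/4 + 2*(46 + 54) = 109095/4 + 2*100 = 109095/4 + 200 = 109895/4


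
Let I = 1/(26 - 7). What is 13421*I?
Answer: 13421/19 ≈ 706.37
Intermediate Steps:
I = 1/19 ≈ 0.052632
13421*I = 13421*(1/19) = 13421/19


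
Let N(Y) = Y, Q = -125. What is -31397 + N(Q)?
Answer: -31522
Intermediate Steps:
-31397 + N(Q) = -31397 - 125 = -31522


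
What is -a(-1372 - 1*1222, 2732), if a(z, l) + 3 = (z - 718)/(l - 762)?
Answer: 4611/985 ≈ 4.6812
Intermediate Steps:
a(z, l) = -3 + (-718 + z)/(-762 + l) (a(z, l) = -3 + (z - 718)/(l - 762) = -3 + (-718 + z)/(-762 + l))
-a(-1372 - 1*1222, 2732) = -(1568 + (-1372 - 1*1222) - 3*2732)/(-762 + 2732) = -(1568 + (-1372 - 1222) - 8196)/1970 = -(1568 - 2594 - 8196)/1970 = -(-9222)/1970 = -1*(-4611/985) = 4611/985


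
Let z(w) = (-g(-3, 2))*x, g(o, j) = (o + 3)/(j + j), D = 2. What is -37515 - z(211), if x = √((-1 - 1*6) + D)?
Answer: -37515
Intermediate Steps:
g(o, j) = (3 + o)/(2*j) (g(o, j) = (3 + o)/((2*j)) = (3 + o)*(1/(2*j)) = (3 + o)/(2*j))
x = I*√5 (x = √((-1 - 1*6) + 2) = √((-1 - 6) + 2) = √(-7 + 2) = √(-5) = I*√5 ≈ 2.2361*I)
z(w) = 0 (z(w) = (-(3 - 3)/(2*2))*(I*√5) = (-0/(2*2))*(I*√5) = (-1*0)*(I*√5) = 0*(I*√5) = 0)
-37515 - z(211) = -37515 - 1*0 = -37515 + 0 = -37515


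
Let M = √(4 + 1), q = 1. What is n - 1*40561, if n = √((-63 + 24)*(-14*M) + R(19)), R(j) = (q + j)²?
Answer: -40561 + √(400 + 546*√5) ≈ -40521.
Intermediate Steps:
M = √5 ≈ 2.2361
R(j) = (1 + j)²
n = √(400 + 546*√5) (n = √((-63 + 24)*(-14*√5) + (1 + 19)²) = √(-(-546)*√5 + 20²) = √(546*√5 + 400) = √(400 + 546*√5) ≈ 40.260)
n - 1*40561 = √(400 + 546*√5) - 1*40561 = √(400 + 546*√5) - 40561 = -40561 + √(400 + 546*√5)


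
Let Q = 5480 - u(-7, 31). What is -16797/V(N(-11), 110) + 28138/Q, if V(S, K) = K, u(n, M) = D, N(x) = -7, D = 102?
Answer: -3965413/26890 ≈ -147.47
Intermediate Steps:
u(n, M) = 102
Q = 5378 (Q = 5480 - 1*102 = 5480 - 102 = 5378)
-16797/V(N(-11), 110) + 28138/Q = -16797/110 + 28138/5378 = -16797*1/110 + 28138*(1/5378) = -1527/10 + 14069/2689 = -3965413/26890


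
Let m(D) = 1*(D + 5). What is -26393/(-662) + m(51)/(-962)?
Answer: 12676497/318422 ≈ 39.810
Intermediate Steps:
m(D) = 5 + D (m(D) = 1*(5 + D) = 5 + D)
-26393/(-662) + m(51)/(-962) = -26393/(-662) + (5 + 51)/(-962) = -26393*(-1/662) + 56*(-1/962) = 26393/662 - 28/481 = 12676497/318422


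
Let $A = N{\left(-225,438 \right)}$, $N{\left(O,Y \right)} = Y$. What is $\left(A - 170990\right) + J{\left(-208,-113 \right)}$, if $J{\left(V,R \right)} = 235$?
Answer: $-170317$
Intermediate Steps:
$A = 438$
$\left(A - 170990\right) + J{\left(-208,-113 \right)} = \left(438 - 170990\right) + 235 = -170552 + 235 = -170317$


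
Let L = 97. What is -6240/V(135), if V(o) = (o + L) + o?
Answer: -6240/367 ≈ -17.003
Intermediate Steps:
V(o) = 97 + 2*o (V(o) = (o + 97) + o = (97 + o) + o = 97 + 2*o)
-6240/V(135) = -6240/(97 + 2*135) = -6240/(97 + 270) = -6240/367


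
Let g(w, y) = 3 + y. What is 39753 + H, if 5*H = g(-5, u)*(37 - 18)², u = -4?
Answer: 198404/5 ≈ 39681.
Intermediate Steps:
H = -361/5 (H = ((3 - 4)*(37 - 18)²)/5 = (-1*19²)/5 = (-1*361)/5 = (⅕)*(-361) = -361/5 ≈ -72.200)
39753 + H = 39753 - 361/5 = 198404/5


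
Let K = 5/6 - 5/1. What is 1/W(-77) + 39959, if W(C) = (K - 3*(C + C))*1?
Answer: 109767379/2747 ≈ 39959.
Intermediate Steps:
K = -25/6 (K = 5*(⅙) - 5*1 = ⅚ - 5 = -25/6 ≈ -4.1667)
W(C) = -25/6 - 6*C (W(C) = (-25/6 - 3*(C + C))*1 = (-25/6 - 6*C)*1 = -25/6 - 6*C)
1/W(-77) + 39959 = 1/(-25/6 - 6*(-77)) + 39959 = 1/(-25/6 + 462) + 39959 = 1/(2747/6) + 39959 = 6/2747 + 39959 = 109767379/2747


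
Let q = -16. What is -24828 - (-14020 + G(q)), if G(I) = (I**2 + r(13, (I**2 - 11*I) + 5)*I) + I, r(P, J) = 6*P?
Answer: -9800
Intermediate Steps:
G(I) = I**2 + 79*I (G(I) = (I**2 + (6*13)*I) + I = (I**2 + 78*I) + I = I**2 + 79*I)
-24828 - (-14020 + G(q)) = -24828 - (-14020 - 16*(79 - 16)) = -24828 - (-14020 - 16*63) = -24828 - (-14020 - 1008) = -24828 - 1*(-15028) = -24828 + 15028 = -9800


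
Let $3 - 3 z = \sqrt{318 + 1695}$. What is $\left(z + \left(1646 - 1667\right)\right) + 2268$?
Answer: $2248 - \frac{\sqrt{2013}}{3} \approx 2233.0$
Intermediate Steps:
$z = 1 - \frac{\sqrt{2013}}{3}$ ($z = 1 - \frac{\sqrt{318 + 1695}}{3} = 1 - \frac{\sqrt{2013}}{3} \approx -13.955$)
$\left(z + \left(1646 - 1667\right)\right) + 2268 = \left(\left(1 - \frac{\sqrt{2013}}{3}\right) + \left(1646 - 1667\right)\right) + 2268 = \left(\left(1 - \frac{\sqrt{2013}}{3}\right) - 21\right) + 2268 = \left(-20 - \frac{\sqrt{2013}}{3}\right) + 2268 = 2248 - \frac{\sqrt{2013}}{3}$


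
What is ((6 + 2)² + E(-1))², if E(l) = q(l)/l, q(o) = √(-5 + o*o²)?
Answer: (64 - I*√6)² ≈ 4090.0 - 313.53*I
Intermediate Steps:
q(o) = √(-5 + o³)
E(l) = √(-5 + l³)/l
((6 + 2)² + E(-1))² = ((6 + 2)² + √(-5 + (-1)³)/(-1))² = (8² - √(-5 - 1))² = (64 - √(-6))² = (64 - I*√6)²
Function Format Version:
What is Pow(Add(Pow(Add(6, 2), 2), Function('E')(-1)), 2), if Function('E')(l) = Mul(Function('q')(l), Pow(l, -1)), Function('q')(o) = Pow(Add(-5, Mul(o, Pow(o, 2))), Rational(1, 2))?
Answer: Pow(Add(64, Mul(-1, I, Pow(6, Rational(1, 2)))), 2) ≈ Add(4090.0, Mul(-313.53, I))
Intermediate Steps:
Function('q')(o) = Pow(Add(-5, Pow(o, 3)), Rational(1, 2))
Function('E')(l) = Mul(Pow(l, -1), Pow(Add(-5, Pow(l, 3)), Rational(1, 2))) (Function('E')(l) = Mul(Pow(Add(-5, Pow(l, 3)), Rational(1, 2)), Pow(l, -1)) = Mul(Pow(l, -1), Pow(Add(-5, Pow(l, 3)), Rational(1, 2))))
Pow(Add(Pow(Add(6, 2), 2), Function('E')(-1)), 2) = Pow(Add(Pow(Add(6, 2), 2), Mul(Pow(-1, -1), Pow(Add(-5, Pow(-1, 3)), Rational(1, 2)))), 2) = Pow(Add(Pow(8, 2), Mul(-1, Pow(Add(-5, -1), Rational(1, 2)))), 2) = Pow(Add(64, Mul(-1, Pow(-6, Rational(1, 2)))), 2) = Pow(Add(64, Mul(-1, Mul(I, Pow(6, Rational(1, 2))))), 2) = Pow(Add(64, Mul(-1, I, Pow(6, Rational(1, 2)))), 2)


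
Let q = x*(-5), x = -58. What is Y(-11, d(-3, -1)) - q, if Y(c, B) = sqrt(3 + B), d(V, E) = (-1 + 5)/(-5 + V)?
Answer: -290 + sqrt(10)/2 ≈ -288.42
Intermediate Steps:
d(V, E) = 4/(-5 + V)
q = 290 (q = -58*(-5) = 290)
Y(-11, d(-3, -1)) - q = sqrt(3 + 4/(-5 - 3)) - 1*290 = sqrt(3 + 4/(-8)) - 290 = sqrt(3 + 4*(-1/8)) - 290 = sqrt(3 - 1/2) - 290 = sqrt(5/2) - 290 = sqrt(10)/2 - 290 = -290 + sqrt(10)/2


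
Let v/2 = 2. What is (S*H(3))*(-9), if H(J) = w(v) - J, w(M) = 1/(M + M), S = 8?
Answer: 207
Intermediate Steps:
v = 4 (v = 2*2 = 4)
w(M) = 1/(2*M)
H(J) = 1/8 - J (H(J) = (1/2)/4 - J = (1/2)*(1/4) - J = 1/8 - J)
(S*H(3))*(-9) = (8*(1/8 - 1*3))*(-9) = (8*(1/8 - 3))*(-9) = (8*(-23/8))*(-9) = -23*(-9) = 207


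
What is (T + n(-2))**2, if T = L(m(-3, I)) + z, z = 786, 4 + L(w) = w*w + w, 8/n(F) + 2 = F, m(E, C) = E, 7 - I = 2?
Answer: 617796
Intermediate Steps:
I = 5 (I = 7 - 1*2 = 7 - 2 = 5)
n(F) = 8/(-2 + F)
L(w) = -4 + w + w**2 (L(w) = -4 + (w*w + w) = -4 + (w**2 + w) = -4 + (w + w**2) = -4 + w + w**2)
T = 788 (T = (-4 - 3 + (-3)**2) + 786 = (-4 - 3 + 9) + 786 = 2 + 786 = 788)
(T + n(-2))**2 = (788 + 8/(-2 - 2))**2 = (788 + 8/(-4))**2 = (788 + 8*(-1/4))**2 = (788 - 2)**2 = 786**2 = 617796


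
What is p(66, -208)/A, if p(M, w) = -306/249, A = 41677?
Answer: -102/3459191 ≈ -2.9487e-5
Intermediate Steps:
p(M, w) = -102/83 (p(M, w) = -306*1/249 = -102/83)
p(66, -208)/A = -102/83/41677 = -102/83*1/41677 = -102/3459191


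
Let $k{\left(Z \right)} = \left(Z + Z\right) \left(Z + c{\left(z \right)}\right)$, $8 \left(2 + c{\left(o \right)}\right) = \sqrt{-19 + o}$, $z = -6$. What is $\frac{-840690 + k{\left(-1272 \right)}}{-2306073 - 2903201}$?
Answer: $- \frac{1200183}{2604637} + \frac{795 i}{2604637} \approx -0.46079 + 0.00030522 i$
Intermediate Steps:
$c{\left(o \right)} = -2 + \frac{\sqrt{-19 + o}}{8}$
$k{\left(Z \right)} = 2 Z \left(-2 + Z + \frac{5 i}{8}\right)$ ($k{\left(Z \right)} = \left(Z + Z\right) \left(Z - \left(2 - \frac{\sqrt{-19 - 6}}{8}\right)\right) = 2 Z \left(Z - \left(2 - \frac{\sqrt{-25}}{8}\right)\right) = 2 Z \left(Z - \left(2 - \frac{5 i}{8}\right)\right) = 2 Z \left(-2 + Z + \frac{5 i}{8}\right)$)
$\frac{-840690 + k{\left(-1272 \right)}}{-2306073 - 2903201} = \frac{-840690 + \frac{1}{4} \left(-1272\right) \left(-16 + 5 i + 8 \left(-1272\right)\right)}{-2306073 - 2903201} = \frac{-840690 + \frac{1}{4} \left(-1272\right) \left(-16 + 5 i - 10176\right)}{-5209274} = \left(-840690 + \frac{1}{4} \left(-1272\right) \left(-10192 + 5 i\right)\right) \left(- \frac{1}{5209274}\right) = \left(-840690 + \left(3241056 - 1590 i\right)\right) \left(- \frac{1}{5209274}\right) = \left(2400366 - 1590 i\right) \left(- \frac{1}{5209274}\right) = - \frac{1200183}{2604637} + \frac{795 i}{2604637}$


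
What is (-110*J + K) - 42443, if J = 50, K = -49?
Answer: -47992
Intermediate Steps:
(-110*J + K) - 42443 = (-110*50 - 49) - 42443 = (-5500 - 49) - 42443 = -5549 - 42443 = -47992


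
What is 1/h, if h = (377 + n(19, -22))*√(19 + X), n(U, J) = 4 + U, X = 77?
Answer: √6/9600 ≈ 0.00025516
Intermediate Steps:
h = 1600*√6 (h = (377 + (4 + 19))*√(19 + 77) = (377 + 23)*√96 = 400*(4*√6) = 1600*√6 ≈ 3919.2)
1/h = 1/(1600*√6) = √6/9600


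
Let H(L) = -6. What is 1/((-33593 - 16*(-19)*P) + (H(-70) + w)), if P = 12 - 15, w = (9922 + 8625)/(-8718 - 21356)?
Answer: -30074/1037902361 ≈ -2.8976e-5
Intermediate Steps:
w = -18547/30074 (w = 18547/(-30074) = 18547*(-1/30074) = -18547/30074 ≈ -0.61671)
P = -3
1/((-33593 - 16*(-19)*P) + (H(-70) + w)) = 1/((-33593 - 16*(-19)*(-3)) + (-6 - 18547/30074)) = 1/((-33593 - (-304)*(-3)) - 198991/30074) = 1/((-33593 - 1*912) - 198991/30074) = 1/((-33593 - 912) - 198991/30074) = 1/(-34505 - 198991/30074) = 1/(-1037902361/30074) = -30074/1037902361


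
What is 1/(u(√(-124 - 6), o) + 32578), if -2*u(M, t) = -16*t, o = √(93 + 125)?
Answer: 16289/530656066 - 2*√218/265328033 ≈ 3.0585e-5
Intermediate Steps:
o = √218 ≈ 14.765
u(M, t) = 8*t (u(M, t) = -(-8)*t = 8*t)
1/(u(√(-124 - 6), o) + 32578) = 1/(8*√218 + 32578) = 1/(32578 + 8*√218)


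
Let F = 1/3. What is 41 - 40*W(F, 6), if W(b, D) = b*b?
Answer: 329/9 ≈ 36.556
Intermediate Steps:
F = ⅓ ≈ 0.33333
W(b, D) = b²
41 - 40*W(F, 6) = 41 - 40*(⅓)² = 41 - 40*⅑ = 41 - 40/9 = 329/9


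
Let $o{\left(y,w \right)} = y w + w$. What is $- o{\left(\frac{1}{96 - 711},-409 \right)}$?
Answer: $\frac{251126}{615} \approx 408.33$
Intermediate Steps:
$o{\left(y,w \right)} = w + w y$ ($o{\left(y,w \right)} = w y + w = w + w y$)
$- o{\left(\frac{1}{96 - 711},-409 \right)} = - \left(-409\right) \left(1 + \frac{1}{96 - 711}\right) = - \left(-409\right) \left(1 + \frac{1}{-615}\right) = - \left(-409\right) \left(1 - \frac{1}{615}\right) = - \frac{\left(-409\right) 614}{615} = \left(-1\right) \left(- \frac{251126}{615}\right) = \frac{251126}{615}$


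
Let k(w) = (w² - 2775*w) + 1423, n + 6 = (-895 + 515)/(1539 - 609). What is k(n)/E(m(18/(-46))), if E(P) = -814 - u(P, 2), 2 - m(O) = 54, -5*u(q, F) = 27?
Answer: -832377215/34967907 ≈ -23.804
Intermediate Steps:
u(q, F) = -27/5 (u(q, F) = -⅕*27 = -27/5)
m(O) = -52 (m(O) = 2 - 1*54 = 2 - 54 = -52)
n = -596/93 (n = -6 + (-895 + 515)/(1539 - 609) = -6 - 380/930 = -6 - 380*1/930 = -6 - 38/93 = -596/93 ≈ -6.4086)
E(P) = -4043/5 (E(P) = -814 - 1*(-27/5) = -814 + 27/5 = -4043/5)
k(w) = 1423 + w² - 2775*w
k(n)/E(m(18/(-46))) = (1423 + (-596/93)² - 2775*(-596/93))/(-4043/5) = (1423 + 355216/8649 + 551300/31)*(-5/4043) = (166475443/8649)*(-5/4043) = -832377215/34967907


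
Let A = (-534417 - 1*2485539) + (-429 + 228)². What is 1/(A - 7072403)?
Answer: -1/10051958 ≈ -9.9483e-8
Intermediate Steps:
A = -2979555 (A = (-534417 - 2485539) + (-201)² = -3019956 + 40401 = -2979555)
1/(A - 7072403) = 1/(-2979555 - 7072403) = 1/(-10051958) = -1/10051958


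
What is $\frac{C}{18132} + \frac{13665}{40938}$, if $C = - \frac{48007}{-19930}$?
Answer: $\frac{823349457661}{2465632695480} \approx 0.33393$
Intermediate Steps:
$C = \frac{48007}{19930}$ ($C = \left(-48007\right) \left(- \frac{1}{19930}\right) = \frac{48007}{19930} \approx 2.4088$)
$\frac{C}{18132} + \frac{13665}{40938} = \frac{48007}{19930 \cdot 18132} + \frac{13665}{40938} = \frac{48007}{19930} \cdot \frac{1}{18132} + 13665 \cdot \frac{1}{40938} = \frac{48007}{361370760} + \frac{4555}{13646} = \frac{823349457661}{2465632695480}$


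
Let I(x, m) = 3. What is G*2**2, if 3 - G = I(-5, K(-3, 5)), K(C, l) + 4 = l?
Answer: 0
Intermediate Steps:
K(C, l) = -4 + l
G = 0 (G = 3 - 1*3 = 3 - 3 = 0)
G*2**2 = 0*2**2 = 0*4 = 0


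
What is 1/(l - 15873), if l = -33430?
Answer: -1/49303 ≈ -2.0283e-5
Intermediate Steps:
1/(l - 15873) = 1/(-33430 - 15873) = 1/(-49303) = -1/49303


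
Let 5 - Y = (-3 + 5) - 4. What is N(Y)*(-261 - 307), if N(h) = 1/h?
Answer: -568/7 ≈ -81.143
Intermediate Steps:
Y = 7 (Y = 5 - ((-3 + 5) - 4) = 5 - (2 - 4) = 5 - 1*(-2) = 5 + 2 = 7)
N(Y)*(-261 - 307) = (-261 - 307)/7 = (⅐)*(-568) = -568/7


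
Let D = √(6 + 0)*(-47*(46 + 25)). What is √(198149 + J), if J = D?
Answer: √(198149 - 3337*√6) ≈ 435.86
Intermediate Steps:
D = -3337*√6 (D = √6*(-47*71) = √6*(-3337) = -3337*√6 ≈ -8173.9)
J = -3337*√6 ≈ -8173.9
√(198149 + J) = √(198149 - 3337*√6)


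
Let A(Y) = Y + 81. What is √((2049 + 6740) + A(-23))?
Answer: 3*√983 ≈ 94.058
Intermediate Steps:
A(Y) = 81 + Y
√((2049 + 6740) + A(-23)) = √((2049 + 6740) + (81 - 23)) = √(8789 + 58) = √8847 = 3*√983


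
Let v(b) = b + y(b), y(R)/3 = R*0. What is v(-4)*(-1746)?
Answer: 6984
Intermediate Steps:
y(R) = 0 (y(R) = 3*(R*0) = 3*0 = 0)
v(b) = b (v(b) = b + 0 = b)
v(-4)*(-1746) = -4*(-1746) = 6984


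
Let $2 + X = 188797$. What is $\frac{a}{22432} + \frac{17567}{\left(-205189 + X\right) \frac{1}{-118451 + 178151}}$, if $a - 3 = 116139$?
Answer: $- \frac{5880913431213}{91937552} \approx -63966.0$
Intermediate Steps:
$X = 188795$ ($X = -2 + 188797 = 188795$)
$a = 116142$ ($a = 3 + 116139 = 116142$)
$\frac{a}{22432} + \frac{17567}{\left(-205189 + X\right) \frac{1}{-118451 + 178151}} = \frac{116142}{22432} + \frac{17567}{\left(-205189 + 188795\right) \frac{1}{-118451 + 178151}} = 116142 \cdot \frac{1}{22432} + \frac{17567}{\left(-16394\right) \frac{1}{59700}} = \frac{58071}{11216} + \frac{17567}{\left(-16394\right) \frac{1}{59700}} = \frac{58071}{11216} + \frac{17567}{- \frac{8197}{29850}} = \frac{58071}{11216} + 17567 \left(- \frac{29850}{8197}\right) = \frac{58071}{11216} - \frac{524374950}{8197} = - \frac{5880913431213}{91937552}$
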